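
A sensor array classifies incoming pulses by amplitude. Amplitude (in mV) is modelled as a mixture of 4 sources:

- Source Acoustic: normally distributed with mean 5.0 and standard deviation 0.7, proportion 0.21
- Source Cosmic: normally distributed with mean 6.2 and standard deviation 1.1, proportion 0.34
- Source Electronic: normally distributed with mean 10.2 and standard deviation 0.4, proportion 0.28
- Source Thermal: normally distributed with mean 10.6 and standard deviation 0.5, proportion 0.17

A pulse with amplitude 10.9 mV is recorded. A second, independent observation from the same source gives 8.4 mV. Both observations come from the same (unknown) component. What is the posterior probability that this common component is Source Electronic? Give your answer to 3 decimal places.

By Bayes' theorem, P(k | x) = π_k f_k(x) / Σ_j π_j f_j(x).
Since both observations come from the same component, the likelihood for component k is f_k(x₁)·f_k(x₂).
  p_Acoustic = [(1/(0.7·√(2π)))·exp(−(10.9−5.0)²/(2·0.7²)) = 0.569918·exp(-35.52041) = 2.13548e-16] × [4.29447e-06] = 9.17074e-22
  p_Cosmic = [(1/(1.1·√(2π)))·exp(−(10.9−6.2)²/(2·1.1²)) = 0.362675·exp(-9.12810) = 3.93762e-05] × [0.0490827] = 1.93269e-06
  p_Electronic = [(1/(0.4·√(2π)))·exp(−(10.9−10.2)²/(2·0.4²)) = 0.997356·exp(-1.53125) = 0.215693] × [3.99594e-05] = 8.61896e-06
  p_Thermal = [(1/(0.5·√(2π)))·exp(−(10.9−10.6)²/(2·0.5²)) = 0.797885·exp(-0.18000) = 0.666449] × [4.98849e-05] = 3.32458e-05
Unnormalised posteriors:
  π_Acoustic·p_Acoustic = 0.21 × 9.17074e-22 = 1.92586e-22
  π_Cosmic·p_Cosmic = 0.34 × 1.93269e-06 = 6.57115e-07
  π_Electronic·p_Electronic = 0.28 × 8.61896e-06 = 2.41331e-06
  π_Thermal·p_Thermal = 0.17 × 3.32458e-05 = 5.65178e-06
Denominator: 1.92586e-22 + 6.57115e-07 + 2.41331e-06 + 5.65178e-06 = 8.72221e-06
So the posterior for Source Electronic is 2.41331e-06 / 8.72221e-06 ≈ 0.277.

0.277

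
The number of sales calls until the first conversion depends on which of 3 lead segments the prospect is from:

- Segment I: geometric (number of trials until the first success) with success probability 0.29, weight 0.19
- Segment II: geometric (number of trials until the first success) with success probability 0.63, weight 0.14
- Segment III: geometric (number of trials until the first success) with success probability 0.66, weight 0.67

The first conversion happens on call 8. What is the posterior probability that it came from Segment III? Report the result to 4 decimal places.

0.0436

The responsibility of component k is w_k f_k(x) divided by Σ_j w_j f_j(x).
Evaluate each component's likelihood at the observed value:
  L_I = 0.29·(1−0.29)^7 = 0.29·0.0909512 = 0.0263758
  L_II = 0.63·(1−0.63)^7 = 0.63·0.000949319 = 0.000598071
  L_III = 0.66·(1−0.66)^7 = 0.66·0.000525234 = 0.000346654
Multiply by the mixture weights:
  w_I·L_I = 0.19 × 0.0263758 = 0.00501141
  w_II·L_II = 0.14 × 0.000598071 = 8.37299e-05
  w_III·L_III = 0.67 × 0.000346654 = 0.000232258
Normaliser: 0.00501141 + 8.37299e-05 + 0.000232258 = 0.0053274
So the posterior for Segment III is 0.000232258 / 0.0053274 ≈ 0.0436.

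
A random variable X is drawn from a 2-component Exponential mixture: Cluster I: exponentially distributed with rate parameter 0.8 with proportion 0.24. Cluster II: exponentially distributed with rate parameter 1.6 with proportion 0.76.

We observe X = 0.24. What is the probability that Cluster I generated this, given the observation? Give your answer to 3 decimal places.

Apply Bayes' rule: the posterior for each component is proportional to its prior times its likelihood at x.
Exponential densities:
  p_I = 0.660245
  p_II = 1.08981
Multiply by the mixture weights:
  P(Z=I)·p_I = 0.24 × 0.660245 = 0.158459
  P(Z=II)·p_II = 0.76 × 1.08981 = 0.828256
Marginal: 0.158459 + 0.828256 = 0.986715
Responsibility of Cluster I: 0.158459 / 0.986715 ≈ 0.161

0.161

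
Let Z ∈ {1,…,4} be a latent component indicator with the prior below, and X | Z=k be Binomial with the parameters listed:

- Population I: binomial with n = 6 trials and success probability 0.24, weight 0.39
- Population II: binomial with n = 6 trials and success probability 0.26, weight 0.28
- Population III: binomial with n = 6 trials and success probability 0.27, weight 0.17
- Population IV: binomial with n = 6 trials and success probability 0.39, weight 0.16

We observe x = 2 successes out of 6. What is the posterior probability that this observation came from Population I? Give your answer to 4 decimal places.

Posterior ∝ prior × likelihood, so P(k | x) ∝ π_k f_k(x); normalise over all components.
Binomial probabilities:
  p_I = 0.288249
  p_II = 0.304064
  p_III = 0.310535
  p_IV = 0.315893
Unnormalised posteriors:
  π_I·p_I = 0.39 × 0.288249 = 0.112417
  π_II·p_II = 0.28 × 0.304064 = 0.0851379
  π_III·p_III = 0.17 × 0.310535 = 0.0527909
  π_IV·p_IV = 0.16 × 0.315893 = 0.0505429
Sum: 0.112417 + 0.0851379 + 0.0527909 + 0.0505429 = 0.300889
P(Population I | x) = 0.112417 / 0.300889 ≈ 0.3736

0.3736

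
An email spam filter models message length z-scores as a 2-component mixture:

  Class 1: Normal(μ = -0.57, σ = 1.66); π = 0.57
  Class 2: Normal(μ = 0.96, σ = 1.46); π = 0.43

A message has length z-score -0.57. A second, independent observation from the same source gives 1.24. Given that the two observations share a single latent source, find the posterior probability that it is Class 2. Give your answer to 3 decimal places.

By Bayes' theorem, P(k | x) = π_k f_k(x) / Σ_j π_j f_j(x).
Since both observations come from the same component, the likelihood for component k is f_k(x₁)·f_k(x₂).
  f_1 = [0.240327] × [0.132629] = 0.0318743
  f_2 = [0.157793] × [0.268269] = 0.042331
Unnormalised posteriors:
  π_1·f_1 = 0.57 × 0.0318743 = 0.0181683
  π_2·f_2 = 0.43 × 0.042331 = 0.0182024
Sum: 0.0181683 + 0.0182024 = 0.0363707
Responsibility of Class 2: 0.0182024 / 0.0363707 ≈ 0.500

0.500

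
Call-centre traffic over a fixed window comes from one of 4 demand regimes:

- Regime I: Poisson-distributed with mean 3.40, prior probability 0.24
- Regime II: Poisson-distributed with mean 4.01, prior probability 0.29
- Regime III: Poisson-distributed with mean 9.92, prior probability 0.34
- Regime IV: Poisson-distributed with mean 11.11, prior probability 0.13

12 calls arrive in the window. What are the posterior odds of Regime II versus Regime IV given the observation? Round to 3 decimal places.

Only the two components matter; the odds are (P(Z=i) f_i(x)) / (P(Z=j) f_j(x)).
Poisson probabilities:
  p_I = e^(−3.40)·3.40^12/12! = 0.000166268
  p_II = e^(−4.01)·4.01^12/12! = 0.000654447
  p_III = e^(−9.92)·9.92^12/12! = 0.0932399
  p_IV = e^(−11.11)·11.11^12/12! = 0.110464
Odds = (0.29/0.13) × (0.000654447/0.110464) = 2.23077 × 0.00592454 ≈ 0.013

0.013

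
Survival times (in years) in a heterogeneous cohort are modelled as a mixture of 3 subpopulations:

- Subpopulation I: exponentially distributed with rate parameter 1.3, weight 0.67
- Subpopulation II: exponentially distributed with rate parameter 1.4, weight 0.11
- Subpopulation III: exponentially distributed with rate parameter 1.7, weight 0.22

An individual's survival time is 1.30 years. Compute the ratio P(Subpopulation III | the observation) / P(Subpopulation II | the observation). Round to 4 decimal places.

1.6443

Only the two components matter; the odds are (π_i f_i(x)) / (π_j f_j(x)).
Evaluate each component's likelihood at the observed value:
  L_I = 0.239875
  L_II = 0.226836
  L_III = 0.186491
0.041028 / 0.024952 ≈ 1.6443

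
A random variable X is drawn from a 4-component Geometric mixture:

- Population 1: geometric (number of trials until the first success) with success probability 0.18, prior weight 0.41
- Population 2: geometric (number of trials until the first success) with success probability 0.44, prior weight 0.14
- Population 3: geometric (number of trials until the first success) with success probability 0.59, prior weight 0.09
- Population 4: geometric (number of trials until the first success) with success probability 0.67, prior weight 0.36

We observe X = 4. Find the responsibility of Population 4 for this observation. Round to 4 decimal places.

Apply Bayes' rule: the posterior for each component is proportional to its prior times its likelihood at x.
Geometric probabilities:
  p_1 = 0.0992462
  p_2 = 0.077271
  p_3 = 0.0406634
  p_4 = 0.0240778
Prior × likelihood for each component:
  P(Z=1)·p_1 = 0.41 × 0.0992462 = 0.040691
  P(Z=2)·p_2 = 0.14 × 0.077271 = 0.0108179
  P(Z=3)·p_3 = 0.09 × 0.0406634 = 0.00365971
  P(Z=4)·p_4 = 0.36 × 0.0240778 = 0.008668
Denominator: 0.040691 + 0.0108179 + 0.00365971 + 0.008668 = 0.0638366
P(Population 4 | 4) ≈ 0.1358

0.1358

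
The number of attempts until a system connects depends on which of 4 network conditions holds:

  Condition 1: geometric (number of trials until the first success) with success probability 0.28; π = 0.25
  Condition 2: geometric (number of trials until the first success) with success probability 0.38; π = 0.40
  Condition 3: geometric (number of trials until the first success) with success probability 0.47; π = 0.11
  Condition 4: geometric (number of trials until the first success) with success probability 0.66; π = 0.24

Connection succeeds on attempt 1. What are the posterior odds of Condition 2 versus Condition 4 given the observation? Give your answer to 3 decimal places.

Only the two components matter; the odds are (π_i f_i(x)) / (π_j f_j(x)).
Evaluate each component's likelihood at the observed value:
  L_1 = 0.28·(1−0.28)^0 = 0.28·1 = 0.28
  L_2 = 0.38·(1−0.38)^0 = 0.38·1 = 0.38
  L_3 = 0.47·(1−0.47)^0 = 0.47·1 = 0.47
  L_4 = 0.66·(1−0.66)^0 = 0.66·1 = 0.66
0.152 / 0.1584 ≈ 0.960

0.960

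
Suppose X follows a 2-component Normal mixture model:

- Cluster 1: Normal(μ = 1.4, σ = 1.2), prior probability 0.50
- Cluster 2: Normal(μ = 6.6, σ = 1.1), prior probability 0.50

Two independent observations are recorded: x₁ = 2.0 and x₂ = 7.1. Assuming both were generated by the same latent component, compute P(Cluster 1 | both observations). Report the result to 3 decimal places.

0.061

By Bayes' theorem, P(k | x) = P(Z=k) f_k(x) / Σ_j P(Z=j) f_j(x).
Since both observations come from the same component, the likelihood for component k is f_k(x₁)·f_k(x₂).
  L_1 = [(1/(1.2·√(2π)))·exp(−(2.0−1.4)²/(2·1.2²)) = 0.332452·exp(-0.12500) = 0.293388] × [4.19126e-06] = 1.22966e-06
  L_2 = [(1/(1.1·√(2π)))·exp(−(2.0−6.6)²/(2·1.1²)) = 0.362675·exp(-8.74380) = 5.78273e-05] × [0.327079] = 1.89141e-05
Prior × likelihood for each component:
  P(Z=1)·L_1 = 0.50 × 1.22966e-06 = 6.14832e-07
  P(Z=2)·L_2 = 0.50 × 1.89141e-05 = 9.45703e-06
Evidence: 6.14832e-07 + 9.45703e-06 = 1.00719e-05
P(Cluster 1 | x₁, x₂) ≈ 0.061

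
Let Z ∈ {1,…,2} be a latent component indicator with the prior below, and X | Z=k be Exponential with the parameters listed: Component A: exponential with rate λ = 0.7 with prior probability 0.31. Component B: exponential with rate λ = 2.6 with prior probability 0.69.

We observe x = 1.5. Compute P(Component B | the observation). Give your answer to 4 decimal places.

By Bayes' theorem, P(k | x) = π_k f_k(x) / Σ_j π_j f_j(x).
Exponential densities:
  p_A = 0.244956
  p_B = 0.052629
Unnormalised posteriors:
  π_A·p_A = 0.31 × 0.244956 = 0.0759365
  π_B·p_B = 0.69 × 0.052629 = 0.036314
Marginal: 0.0759365 + 0.036314 = 0.11225
P(Component B | 1.5) ≈ 0.3235

0.3235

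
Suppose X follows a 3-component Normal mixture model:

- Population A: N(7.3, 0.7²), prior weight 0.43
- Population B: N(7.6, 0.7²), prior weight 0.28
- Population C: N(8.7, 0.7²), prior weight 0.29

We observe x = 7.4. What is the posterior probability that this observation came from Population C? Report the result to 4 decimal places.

Posterior ∝ prior × likelihood, so P(k | x) ∝ π_k f_k(x); normalise over all components.
Normal densities:
  L_A = 0.564132
  L_B = 0.547124
  L_C = 0.101596
Unnormalised posteriors:
  π_A·L_A = 0.43 × 0.564132 = 0.242577
  π_B·L_B = 0.28 × 0.547124 = 0.153195
  π_C·L_C = 0.29 × 0.101596 = 0.0294628
Evidence: 0.242577 + 0.153195 + 0.0294628 = 0.425234
P(Population C | 7.4) = 0.0294628 / 0.425234 ≈ 0.0693

0.0693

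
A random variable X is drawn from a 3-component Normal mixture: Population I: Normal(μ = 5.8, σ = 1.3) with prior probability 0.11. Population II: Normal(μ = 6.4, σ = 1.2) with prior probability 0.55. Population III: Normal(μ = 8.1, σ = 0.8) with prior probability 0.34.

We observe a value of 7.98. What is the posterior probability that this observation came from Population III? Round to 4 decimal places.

0.6632

P(component k | x) = P(Z=k)·f_k(x) / marginal(x), where marginal(x) = Σ_j P(Z=j)·f_j(x).
Component likelihoods at x = 7.98:
  L_I = (1/(1.3·√(2π)))·exp(−(7.98−5.8)²/(2·1.3²)) = 0.306879·exp(-1.40604) = 0.07522
  L_II = (1/(1.2·√(2π)))·exp(−(7.98−6.4)²/(2·1.2²)) = 0.332452·exp(-0.86681) = 0.139727
  L_III = (1/(0.8·√(2π)))·exp(−(7.98−8.1)²/(2·0.8²)) = 0.498678·exp(-0.01125) = 0.493099
Unnormalised posteriors:
  P(Z=I)·L_I = 0.11 × 0.07522 = 0.0082742
  P(Z=II)·L_II = 0.55 × 0.139727 = 0.0768498
  P(Z=III)·L_III = 0.34 × 0.493099 = 0.167654
Normaliser: 0.0082742 + 0.0768498 + 0.167654 = 0.252778
So the posterior for Population III is 0.167654 / 0.252778 ≈ 0.6632.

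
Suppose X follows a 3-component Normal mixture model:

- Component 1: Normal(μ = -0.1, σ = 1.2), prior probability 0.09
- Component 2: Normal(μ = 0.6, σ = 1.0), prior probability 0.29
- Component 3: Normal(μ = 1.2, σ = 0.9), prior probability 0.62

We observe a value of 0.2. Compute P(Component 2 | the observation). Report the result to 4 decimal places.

0.3760

Posterior ∝ prior × likelihood, so P(k | x) ∝ π_k f_k(x); normalise over all components.
Component likelihoods at x = 0.2:
  f_1 = (1/(1.2·√(2π)))·exp(−(0.2−-0.1)²/(2·1.2²)) = 0.332452·exp(-0.03125) = 0.322223
  f_2 = (1/(1.0·√(2π)))·exp(−(0.2−0.6)²/(2·1.0²)) = 0.398942·exp(-0.08000) = 0.36827
  f_3 = (1/(0.9·√(2π)))·exp(−(0.2−1.2)²/(2·0.9²)) = 0.443269·exp(-0.61728) = 0.239103
Unnormalised posteriors:
  π_1·f_1 = 0.09 × 0.322223 = 0.0290001
  π_2·f_2 = 0.29 × 0.36827 = 0.106798
  π_3·f_3 = 0.62 × 0.239103 = 0.148244
Sum: 0.0290001 + 0.106798 + 0.148244 = 0.284042
P(Component 2 | the observation) ≈ 0.3760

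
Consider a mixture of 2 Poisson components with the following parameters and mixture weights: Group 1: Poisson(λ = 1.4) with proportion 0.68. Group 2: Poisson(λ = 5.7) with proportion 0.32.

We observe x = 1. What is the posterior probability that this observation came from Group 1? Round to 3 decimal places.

0.975

Posterior ∝ prior × likelihood, so P(k | x) ∝ π_k f_k(x); normalise over all components.
Poisson probabilities:
  p_1 = 0.345236
  p_2 = 0.019072
Weight by the priors:
  π_1·p_1 = 0.68 × 0.345236 = 0.23476
  π_2·p_2 = 0.32 × 0.019072 = 0.00610304
Normaliser: 0.23476 + 0.00610304 = 0.240863
So the posterior for Group 1 is 0.23476 / 0.240863 ≈ 0.975.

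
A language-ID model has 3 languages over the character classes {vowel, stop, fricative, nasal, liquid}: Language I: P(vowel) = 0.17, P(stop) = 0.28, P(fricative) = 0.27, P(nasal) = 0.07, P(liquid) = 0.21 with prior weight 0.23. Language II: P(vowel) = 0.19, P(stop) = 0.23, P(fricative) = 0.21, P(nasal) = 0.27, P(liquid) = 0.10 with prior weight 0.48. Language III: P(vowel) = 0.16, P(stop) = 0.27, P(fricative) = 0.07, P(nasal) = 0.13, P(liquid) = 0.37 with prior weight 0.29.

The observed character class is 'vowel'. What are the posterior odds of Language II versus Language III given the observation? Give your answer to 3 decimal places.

Only the two components matter; the odds are (π_i f_i(x)) / (π_j f_j(x)).
Categorical probabilities:
  f_I = 0.17
  f_II = 0.19
  f_III = 0.16
Odds = (0.48/0.29) × (0.19/0.16) = 1.65517 × 1.1875 ≈ 1.966

1.966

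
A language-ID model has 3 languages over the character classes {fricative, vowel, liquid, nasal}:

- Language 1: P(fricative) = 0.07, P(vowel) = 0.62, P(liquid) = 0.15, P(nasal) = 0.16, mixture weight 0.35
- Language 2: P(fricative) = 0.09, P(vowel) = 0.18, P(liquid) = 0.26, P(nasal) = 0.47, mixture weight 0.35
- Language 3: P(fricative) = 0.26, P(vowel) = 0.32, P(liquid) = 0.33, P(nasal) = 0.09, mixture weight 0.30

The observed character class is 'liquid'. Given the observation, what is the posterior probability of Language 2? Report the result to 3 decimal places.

Posterior ∝ prior × likelihood, so P(k | x) ∝ π_k f_k(x); normalise over all components.
Evaluate each component's likelihood at the observed value:
  L_1 = 0.15
  L_2 = 0.26
  L_3 = 0.33
Weight by the priors:
  π_1·L_1 = 0.35 × 0.15 = 0.0525
  π_2·L_2 = 0.35 × 0.26 = 0.091
  π_3·L_3 = 0.30 × 0.33 = 0.099
Evidence: 0.0525 + 0.091 + 0.099 = 0.2425
P(Language 2 | the observation) = 0.091 / 0.2425 ≈ 0.375

0.375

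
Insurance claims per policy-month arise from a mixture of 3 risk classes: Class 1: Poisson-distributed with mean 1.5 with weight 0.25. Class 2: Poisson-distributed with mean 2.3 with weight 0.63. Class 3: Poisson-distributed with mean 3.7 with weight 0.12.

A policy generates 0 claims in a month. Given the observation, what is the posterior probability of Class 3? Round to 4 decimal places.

0.0243

By Bayes' theorem, P(k | x) = P(Z=k) f_k(x) / Σ_j P(Z=j) f_j(x).
Evaluate each component's likelihood at the observed value:
  L_1 = e^(−1.5)·1.5^0/0! = 0.22313
  L_2 = e^(−2.3)·2.3^0/0! = 0.100259
  L_3 = e^(−3.7)·3.7^0/0! = 0.0247235
Multiply by the mixture weights:
  P(Z=1)·L_1 = 0.25 × 0.22313 = 0.0557825
  P(Z=2)·L_2 = 0.63 × 0.100259 = 0.0631631
  P(Z=3)·L_3 = 0.12 × 0.0247235 = 0.00296682
Denominator: 0.0557825 + 0.0631631 + 0.00296682 = 0.121912
So the posterior for Class 3 is 0.00296682 / 0.121912 ≈ 0.0243.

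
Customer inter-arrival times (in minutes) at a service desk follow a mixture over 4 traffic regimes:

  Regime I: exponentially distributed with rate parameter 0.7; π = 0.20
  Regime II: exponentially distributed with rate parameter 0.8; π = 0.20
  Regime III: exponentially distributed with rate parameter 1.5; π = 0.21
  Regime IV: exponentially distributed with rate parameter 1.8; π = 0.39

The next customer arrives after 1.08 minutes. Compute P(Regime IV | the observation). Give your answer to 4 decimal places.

0.3395

Apply Bayes' rule: the posterior for each component is proportional to its prior times its likelihood at x.
Exponential densities:
  L_I = 0.7·e^(−0.7·1.08) = 0.7·e^(−0.7560) = 0.328679
  L_II = 0.8·e^(−0.8·1.08) = 0.8·e^(−0.8640) = 0.337178
  L_III = 1.5·e^(−1.5·1.08) = 1.5·e^(−1.6200) = 0.296848
  L_IV = 1.8·e^(−1.8·1.08) = 1.8·e^(−1.9440) = 0.257635
Prior × likelihood for each component:
  w_I·L_I = 0.20 × 0.328679 = 0.0657357
  w_II·L_II = 0.20 × 0.337178 = 0.0674357
  w_III·L_III = 0.21 × 0.296848 = 0.0623381
  w_IV·L_IV = 0.39 × 0.257635 = 0.100477
Normaliser: 0.0657357 + 0.0674357 + 0.0623381 + 0.100477 = 0.295987
Responsibility of Regime IV: 0.100477 / 0.295987 ≈ 0.3395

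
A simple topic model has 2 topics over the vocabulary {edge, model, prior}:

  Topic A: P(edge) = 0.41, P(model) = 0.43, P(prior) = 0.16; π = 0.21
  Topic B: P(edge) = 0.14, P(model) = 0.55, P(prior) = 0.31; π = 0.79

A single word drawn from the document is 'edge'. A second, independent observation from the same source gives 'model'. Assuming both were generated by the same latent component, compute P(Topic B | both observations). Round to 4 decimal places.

0.6216

By Bayes' theorem, P(k | x) = w_k f_k(x) / Σ_j w_j f_j(x).
Since both observations come from the same component, the likelihood for component k is f_k(x₁)·f_k(x₂).
  L_A = [0.41] × [0.43] = 0.1763
  L_B = [0.14] × [0.55] = 0.077
Unnormalised posteriors:
  w_A·L_A = 0.21 × 0.1763 = 0.037023
  w_B·L_B = 0.79 × 0.077 = 0.06083
Marginal: 0.037023 + 0.06083 = 0.097853
P(Topic B | x₁, x₂) ≈ 0.6216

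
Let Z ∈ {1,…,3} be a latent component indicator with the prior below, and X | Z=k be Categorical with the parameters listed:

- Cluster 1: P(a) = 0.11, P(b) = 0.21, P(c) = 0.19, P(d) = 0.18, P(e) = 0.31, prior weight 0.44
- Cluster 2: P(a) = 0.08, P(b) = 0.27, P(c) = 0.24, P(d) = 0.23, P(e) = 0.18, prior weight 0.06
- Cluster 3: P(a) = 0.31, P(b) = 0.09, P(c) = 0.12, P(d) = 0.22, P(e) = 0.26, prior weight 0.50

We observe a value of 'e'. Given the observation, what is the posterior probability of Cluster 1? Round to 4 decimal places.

0.4921

P(component k | x) = π_k·f_k(x) / marginal(x), where marginal(x) = Σ_j π_j·f_j(x).
Evaluate each component's likelihood at the observed value:
  p_1 = P(e | comp) = 0.31
  p_2 = P(e | comp) = 0.18
  p_3 = P(e | comp) = 0.26
Multiply by the mixture weights:
  π_1·p_1 = 0.44 × 0.31 = 0.1364
  π_2·p_2 = 0.06 × 0.18 = 0.0108
  π_3·p_3 = 0.50 × 0.26 = 0.13
Marginal: 0.1364 + 0.0108 + 0.13 = 0.2772
Responsibility of Cluster 1: 0.1364 / 0.2772 ≈ 0.4921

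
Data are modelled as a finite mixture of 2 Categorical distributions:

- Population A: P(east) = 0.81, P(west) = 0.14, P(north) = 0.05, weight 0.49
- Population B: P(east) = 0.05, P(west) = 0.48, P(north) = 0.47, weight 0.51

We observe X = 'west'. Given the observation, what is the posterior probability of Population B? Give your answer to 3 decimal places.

0.781

The responsibility of component k is π_k f_k(x) divided by Σ_j π_j f_j(x).
Evaluate each component's likelihood at the observed value:
  p_A = P(west | comp) = 0.14
  p_B = P(west | comp) = 0.48
Prior × likelihood for each component:
  π_A·p_A = 0.49 × 0.14 = 0.0686
  π_B·p_B = 0.51 × 0.48 = 0.2448
Sum: 0.0686 + 0.2448 = 0.3134
Responsibility of Population B: 0.2448 / 0.3134 ≈ 0.781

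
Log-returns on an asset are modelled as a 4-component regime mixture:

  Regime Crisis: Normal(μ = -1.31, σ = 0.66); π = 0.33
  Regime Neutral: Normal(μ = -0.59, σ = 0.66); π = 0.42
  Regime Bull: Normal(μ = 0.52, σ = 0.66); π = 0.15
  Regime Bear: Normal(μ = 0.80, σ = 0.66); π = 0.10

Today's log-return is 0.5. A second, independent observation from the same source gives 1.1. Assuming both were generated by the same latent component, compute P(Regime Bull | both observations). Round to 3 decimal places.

The responsibility of component k is π_k f_k(x) divided by Σ_j π_j f_j(x).
Since both observations come from the same component, the likelihood for component k is f_k(x₁)·f_k(x₂).
  p_Crisis = [0.0140678] × [0.000769165] = 1.08204e-05
  p_Neutral = [0.15456] × [0.0227822] = 0.00352122
  p_Bull = [0.604181] × [0.410838] = 0.24822
  p_Bear = [0.545131] × [0.545131] = 0.297168
Weight by the priors:
  π_Crisis·p_Crisis = 0.33 × 1.08204e-05 = 3.57075e-06
  π_Neutral·p_Neutral = 0.42 × 0.00352122 = 0.00147891
  π_Bull·p_Bull = 0.15 × 0.24822 = 0.037233
  π_Bear·p_Bear = 0.10 × 0.297168 = 0.0297168
Evidence: 3.57075e-06 + 0.00147891 + 0.037233 + 0.0297168 = 0.0684323
P(Regime Bull | x₁,x₂) ≈ 0.544

0.544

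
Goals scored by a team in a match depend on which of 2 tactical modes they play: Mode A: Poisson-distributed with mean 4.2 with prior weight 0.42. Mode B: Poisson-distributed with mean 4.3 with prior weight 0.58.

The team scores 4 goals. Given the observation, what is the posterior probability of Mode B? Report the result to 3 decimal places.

0.579

Apply Bayes' rule: the posterior for each component is proportional to its prior times its likelihood at x.
Evaluate each component's likelihood at the observed value:
  L_A = 0.194424
  L_B = 0.193284
Weight by the priors:
  π_A·L_A = 0.42 × 0.194424 = 0.0816579
  π_B·L_B = 0.58 × 0.193284 = 0.112105
Denominator: 0.0816579 + 0.112105 = 0.193763
Responsibility of Mode B: 0.112105 / 0.193763 ≈ 0.579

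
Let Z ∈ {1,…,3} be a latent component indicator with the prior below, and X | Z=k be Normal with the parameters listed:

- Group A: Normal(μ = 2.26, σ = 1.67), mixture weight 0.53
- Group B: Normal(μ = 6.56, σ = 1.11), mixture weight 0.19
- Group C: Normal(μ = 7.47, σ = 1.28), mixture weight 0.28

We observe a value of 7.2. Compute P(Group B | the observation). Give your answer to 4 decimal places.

By Bayes' theorem, P(k | x) = π_k f_k(x) / Σ_j π_j f_j(x).
Evaluate each component's likelihood at the observed value:
  L_A = 0.00300676
  L_B = 0.304368
  L_C = 0.304816
Weight by the priors:
  π_A·L_A = 0.53 × 0.00300676 = 0.00159358
  π_B·L_B = 0.19 × 0.304368 = 0.0578299
  π_C·L_C = 0.28 × 0.304816 = 0.0853486
Sum: 0.00159358 + 0.0578299 + 0.0853486 = 0.144772
P(Group B | 7.2) = 0.0578299 / 0.144772 ≈ 0.3995

0.3995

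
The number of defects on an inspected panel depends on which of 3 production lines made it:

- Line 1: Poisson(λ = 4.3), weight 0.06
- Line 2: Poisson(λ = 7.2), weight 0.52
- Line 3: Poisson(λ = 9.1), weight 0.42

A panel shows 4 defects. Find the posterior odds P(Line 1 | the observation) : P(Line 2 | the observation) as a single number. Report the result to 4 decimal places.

Since P(k|x) ∝ w_k f_k(x), the posterior odds are w_i f_i(x) / (w_j f_j(x)).
Component likelihoods at x = 4 defects:
  f_1 = 0.193284
  f_2 = 0.0835985
  f_3 = 0.0319062
0.0115971 / 0.0434712 ≈ 0.2668

0.2668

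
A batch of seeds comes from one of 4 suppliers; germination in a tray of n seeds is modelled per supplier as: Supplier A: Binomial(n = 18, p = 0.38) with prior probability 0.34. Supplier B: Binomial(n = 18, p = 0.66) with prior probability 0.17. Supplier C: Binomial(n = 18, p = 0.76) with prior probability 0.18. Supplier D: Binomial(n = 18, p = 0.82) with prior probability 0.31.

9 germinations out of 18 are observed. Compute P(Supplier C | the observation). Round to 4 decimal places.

P(component k | x) = w_k·f_k(x) / marginal(x), where marginal(x) = Σ_j w_j·f_j(x).
Component likelihoods at x = 9 germinations out of 18:
  p_A = C(18,9)·0.38^9·0.62^9 = 48620·0.000165216·0.0135371 = 0.108741
  p_B = C(18,9)·0.66^9·0.34^9 = 48620·0.0237627·6.0717e-05 = 0.0701489
  p_C = C(18,9)·0.76^9·0.24^9 = 48620·0.0845906·2.64181e-06 = 0.0108652
  p_D = C(18,9)·0.82^9·0.18^9 = 48620·0.16762·1.98359e-07 = 0.00161656
Multiply by the mixture weights:
  w_A·p_A = 0.34 × 0.108741 = 0.0369719
  w_B·p_B = 0.17 × 0.0701489 = 0.0119253
  w_C·p_C = 0.18 × 0.0108652 = 0.00195574
  w_D·p_D = 0.31 × 0.00161656 = 0.000501134
Sum: 0.0369719 + 0.0119253 + 0.00195574 + 0.000501134 = 0.0513541
Responsibility of Supplier C: 0.00195574 / 0.0513541 ≈ 0.0381

0.0381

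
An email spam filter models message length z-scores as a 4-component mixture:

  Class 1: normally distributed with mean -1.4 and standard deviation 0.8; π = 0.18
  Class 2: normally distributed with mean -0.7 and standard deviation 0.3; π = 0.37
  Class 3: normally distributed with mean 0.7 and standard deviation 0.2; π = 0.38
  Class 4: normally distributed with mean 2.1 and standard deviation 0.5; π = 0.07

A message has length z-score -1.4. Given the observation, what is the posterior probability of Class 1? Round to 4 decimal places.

Posterior ∝ prior × likelihood, so P(k | x) ∝ P(Z=k) f_k(x); normalise over all components.
Component likelihoods at x = -1.4:
  f_1 = (1/(0.8·√(2π)))·exp(−(-1.4−-1.4)²/(2·0.8²)) = 0.498678·exp(-0.00000) = 0.498678
  f_2 = (1/(0.3·√(2π)))·exp(−(-1.4−-0.7)²/(2·0.3²)) = 1.329808·exp(-2.72222) = 0.0874063
  f_3 = (1/(0.2·√(2π)))·exp(−(-1.4−0.7)²/(2·0.2²)) = 1.994711·exp(-55.12500) = 2.28769e-24
  f_4 = (1/(0.5·√(2π)))·exp(−(-1.4−2.1)²/(2·0.5²)) = 0.797885·exp(-24.50000) = 1.82694e-11
Weight by the priors:
  P(Z=1)·f_1 = 0.18 × 0.498678 = 0.089762
  P(Z=2)·f_2 = 0.37 × 0.0874063 = 0.0323403
  P(Z=3)·f_3 = 0.38 × 2.28769e-24 = 8.69321e-25
  P(Z=4)·f_4 = 0.07 × 1.82694e-11 = 1.27886e-12
Denominator: 0.089762 + 0.0323403 + 8.69321e-25 + 1.27886e-12 = 0.122102
So the posterior for Class 1 is 0.089762 / 0.122102 ≈ 0.7351.

0.7351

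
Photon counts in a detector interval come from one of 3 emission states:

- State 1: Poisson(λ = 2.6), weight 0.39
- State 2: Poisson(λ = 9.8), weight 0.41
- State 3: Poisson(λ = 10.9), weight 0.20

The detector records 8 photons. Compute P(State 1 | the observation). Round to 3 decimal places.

The responsibility of component k is π_k f_k(x) divided by Σ_j π_j f_j(x).
Poisson probabilities:
  p_1 = e^(−2.6)·2.6^8/8! = 0.00384681
  p_2 = e^(−9.8)·9.8^8/8! = 0.117004
  p_3 = e^(−10.9)·10.9^8/8! = 0.0912182
Multiply by the mixture weights:
  π_1·p_1 = 0.39 × 0.00384681 = 0.00150026
  π_2·p_2 = 0.41 × 0.117004 = 0.0479718
  π_3·p_3 = 0.20 × 0.0912182 = 0.0182436
Marginal: 0.00150026 + 0.0479718 + 0.0182436 = 0.0677157
So the posterior for State 1 is 0.00150026 / 0.0677157 ≈ 0.022.

0.022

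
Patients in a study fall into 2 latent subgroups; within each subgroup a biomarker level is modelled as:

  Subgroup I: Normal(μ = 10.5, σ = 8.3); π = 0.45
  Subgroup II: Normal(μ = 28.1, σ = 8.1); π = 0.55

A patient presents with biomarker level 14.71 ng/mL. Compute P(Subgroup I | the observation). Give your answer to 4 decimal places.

P(component k | x) = w_k·f_k(x) / marginal(x), where marginal(x) = Σ_j w_j·f_j(x).
Normal densities:
  p_I = (1/(8.3·√(2π)))·exp(−(14.71−10.5)²/(2·8.3²)) = 0.048065·exp(-0.12864) = 0.0422634
  p_II = (1/(8.1·√(2π)))·exp(−(14.71−28.1)²/(2·8.1²)) = 0.049252·exp(-1.36635) = 0.0125611
Prior × likelihood for each component:
  w_I·p_I = 0.45 × 0.0422634 = 0.0190185
  w_II·p_II = 0.55 × 0.0125611 = 0.00690861
Evidence: 0.0190185 + 0.00690861 = 0.0259271
So the posterior for Subgroup I is 0.0190185 / 0.0259271 ≈ 0.7335.

0.7335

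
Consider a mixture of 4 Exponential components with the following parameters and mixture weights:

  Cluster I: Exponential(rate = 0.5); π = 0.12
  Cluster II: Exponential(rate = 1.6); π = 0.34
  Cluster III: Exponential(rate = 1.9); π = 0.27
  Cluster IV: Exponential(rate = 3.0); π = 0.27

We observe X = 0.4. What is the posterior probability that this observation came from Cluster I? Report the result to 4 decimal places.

Apply Bayes' rule: the posterior for each component is proportional to its prior times its likelihood at x.
Exponential densities:
  L_I = 0.409365
  L_II = 0.843668
  L_III = 0.888566
  L_IV = 0.903583
Unnormalised posteriors:
  w_I·L_I = 0.12 × 0.409365 = 0.0491238
  w_II·L_II = 0.34 × 0.843668 = 0.286847
  w_III·L_III = 0.27 × 0.888566 = 0.239913
  w_IV·L_IV = 0.27 × 0.903583 = 0.243967
Evidence: 0.0491238 + 0.286847 + 0.239913 + 0.243967 = 0.819851
P(Cluster I | the observation) = 0.0491238 / 0.819851 ≈ 0.0599

0.0599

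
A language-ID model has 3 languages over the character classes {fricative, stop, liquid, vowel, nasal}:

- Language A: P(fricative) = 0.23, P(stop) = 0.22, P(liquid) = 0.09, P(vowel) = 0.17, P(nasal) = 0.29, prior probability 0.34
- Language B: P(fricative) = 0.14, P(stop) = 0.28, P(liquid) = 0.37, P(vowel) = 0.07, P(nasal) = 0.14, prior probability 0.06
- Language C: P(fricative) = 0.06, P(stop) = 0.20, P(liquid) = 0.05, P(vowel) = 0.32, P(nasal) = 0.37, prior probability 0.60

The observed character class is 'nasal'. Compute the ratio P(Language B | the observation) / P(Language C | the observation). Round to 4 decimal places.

Since P(k|x) ∝ π_k f_k(x), the posterior odds are π_i f_i(x) / (π_j f_j(x)).
Evaluate each component's likelihood at the observed value:
  f_A = P(nasal | comp) = 0.29
  f_B = P(nasal | comp) = 0.14
  f_C = P(nasal | comp) = 0.37
Posterior odds = (π_B·f_B) / (π_C·f_C) = (0.06·0.14) / (0.60·0.37) = 0.0084 / 0.222 ≈ 0.0378

0.0378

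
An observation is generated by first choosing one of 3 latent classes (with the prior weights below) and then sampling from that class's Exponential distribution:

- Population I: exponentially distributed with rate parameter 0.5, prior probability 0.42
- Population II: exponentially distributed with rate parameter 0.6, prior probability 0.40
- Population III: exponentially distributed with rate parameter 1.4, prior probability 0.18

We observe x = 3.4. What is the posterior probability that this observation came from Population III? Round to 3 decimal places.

0.030

P(component k | x) = π_k·f_k(x) / marginal(x), where marginal(x) = Σ_j π_j·f_j(x).
Exponential densities:
  f_I = 0.5·e^(−0.5·3.4) = 0.5·e^(−1.7000) = 0.0913418
  f_II = 0.6·e^(−0.6·3.4) = 0.6·e^(−2.0400) = 0.0780172
  f_III = 1.4·e^(−1.4·3.4) = 1.4·e^(−4.7600) = 0.0119919
Unnormalised posteriors:
  π_I·f_I = 0.42 × 0.0913418 = 0.0383635
  π_II·f_II = 0.40 × 0.0780172 = 0.0312069
  π_III·f_III = 0.18 × 0.0119919 = 0.00215853
Marginal: 0.0383635 + 0.0312069 + 0.00215853 = 0.071729
P(Population III | data) ≈ 0.030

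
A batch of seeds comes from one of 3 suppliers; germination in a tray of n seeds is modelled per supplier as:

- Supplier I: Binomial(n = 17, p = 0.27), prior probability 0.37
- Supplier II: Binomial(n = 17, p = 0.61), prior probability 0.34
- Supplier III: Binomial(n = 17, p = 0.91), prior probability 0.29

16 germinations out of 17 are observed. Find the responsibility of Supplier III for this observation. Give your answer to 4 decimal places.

Apply Bayes' rule: the posterior for each component is proportional to its prior times its likelihood at x.
Binomial probabilities:
  L_I = 9.89902e-09
  L_II = 0.00243664
  L_III = 0.33834
Multiply by the mixture weights:
  π_I·L_I = 0.37 × 9.89902e-09 = 3.66264e-09
  π_II·L_II = 0.34 × 0.00243664 = 0.000828457
  π_III·L_III = 0.29 × 0.33834 = 0.0981187
Sum: 3.66264e-09 + 0.000828457 + 0.0981187 = 0.0989471
Responsibility of Supplier III: 0.0981187 / 0.0989471 ≈ 0.9916

0.9916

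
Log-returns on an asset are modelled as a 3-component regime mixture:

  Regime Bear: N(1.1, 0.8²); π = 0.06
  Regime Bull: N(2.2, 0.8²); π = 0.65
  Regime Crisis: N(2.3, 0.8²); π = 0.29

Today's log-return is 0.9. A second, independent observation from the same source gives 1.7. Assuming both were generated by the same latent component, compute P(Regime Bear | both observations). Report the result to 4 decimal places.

Posterior ∝ prior × likelihood, so P(k | x) ∝ π_k f_k(x); normalise over all components.
Since both observations come from the same component, the likelihood for component k is f_k(x₁)·f_k(x₂).
  p_Bear = [(1/(0.8·√(2π)))·exp(−(0.9−1.1)²/(2·0.8²)) = 0.498678·exp(-0.03125) = 0.483335] × [0.376422] = 0.181938
  p_Bull = [(1/(0.8·√(2π)))·exp(−(0.9−2.2)²/(2·0.8²)) = 0.498678·exp(-1.32031) = 0.133173] × [0.410201] = 0.0546277
  p_Crisis = [(1/(0.8·√(2π)))·exp(−(0.9−2.3)²/(2·0.8²)) = 0.498678·exp(-1.53125) = 0.107847] × [0.376422] = 0.0405958
Unnormalised posteriors:
  π_Bear·p_Bear = 0.06 × 0.181938 = 0.0109163
  π_Bull·p_Bull = 0.65 × 0.0546277 = 0.035508
  π_Crisis·p_Crisis = 0.29 × 0.0405958 = 0.0117728
Sum: 0.0109163 + 0.035508 + 0.0117728 = 0.058197
Responsibility of Regime Bear: 0.0109163 / 0.058197 ≈ 0.1876

0.1876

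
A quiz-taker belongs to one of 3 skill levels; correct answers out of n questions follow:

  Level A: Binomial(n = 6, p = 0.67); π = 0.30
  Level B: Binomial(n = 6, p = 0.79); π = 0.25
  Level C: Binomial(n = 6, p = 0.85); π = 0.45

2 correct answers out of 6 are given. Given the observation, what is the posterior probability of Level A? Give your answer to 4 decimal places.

0.7734

Posterior ∝ prior × likelihood, so P(k | x) ∝ P(Z=k) f_k(x); normalise over all components.
Binomial probabilities:
  f_A = 0.079854
  f_B = 0.0182063
  f_C = 0.00548648
Unnormalised posteriors:
  P(Z=A)·f_A = 0.30 × 0.079854 = 0.0239562
  P(Z=B)·f_B = 0.25 × 0.0182063 = 0.00455158
  P(Z=C)·f_C = 0.45 × 0.00548648 = 0.00246892
Marginal: 0.0239562 + 0.00455158 + 0.00246892 = 0.0309767
Responsibility of Level A: 0.0239562 / 0.0309767 ≈ 0.7734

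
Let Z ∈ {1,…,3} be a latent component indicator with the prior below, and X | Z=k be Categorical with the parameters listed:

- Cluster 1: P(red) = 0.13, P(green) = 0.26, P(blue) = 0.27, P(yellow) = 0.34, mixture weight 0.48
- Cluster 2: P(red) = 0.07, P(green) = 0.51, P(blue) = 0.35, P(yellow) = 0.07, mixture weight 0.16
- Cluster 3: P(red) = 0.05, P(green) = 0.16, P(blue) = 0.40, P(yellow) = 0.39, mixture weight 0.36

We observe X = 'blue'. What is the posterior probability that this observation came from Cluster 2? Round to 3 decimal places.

0.170

The responsibility of component k is π_k f_k(x) divided by Σ_j π_j f_j(x).
Evaluate each component's likelihood at the observed value:
  f_1 = P(blue | comp) = 0.27
  f_2 = P(blue | comp) = 0.35
  f_3 = P(blue | comp) = 0.40
Unnormalised posteriors:
  π_1·f_1 = 0.48 × 0.27 = 0.1296
  π_2·f_2 = 0.16 × 0.35 = 0.056
  π_3·f_3 = 0.36 × 0.4 = 0.144
Normaliser: 0.1296 + 0.056 + 0.144 = 0.3296
So the posterior for Cluster 2 is 0.056 / 0.3296 ≈ 0.170.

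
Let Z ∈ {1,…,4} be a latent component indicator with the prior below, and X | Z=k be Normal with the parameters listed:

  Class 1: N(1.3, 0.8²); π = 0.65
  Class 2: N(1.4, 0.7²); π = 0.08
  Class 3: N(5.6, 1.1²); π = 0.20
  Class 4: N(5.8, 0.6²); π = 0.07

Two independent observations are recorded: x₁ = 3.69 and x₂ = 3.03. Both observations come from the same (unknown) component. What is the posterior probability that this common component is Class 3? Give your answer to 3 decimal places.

0.669

P(component k | x) = π_k·f_k(x) / marginal(x), where marginal(x) = Σ_j π_j·f_j(x).
Since both observations come from the same component, the likelihood for component k is f_k(x₁)·f_k(x₂).
  L_1 = [0.00575105] × [0.0481229] = 0.000276757
  L_2 = [0.00270302] × [0.037878] = 0.000102385
  L_3 = [0.0803207] × [0.02367] = 0.00190119
  L_4 = [0.00137186] × [1.56519e-05] = 2.14723e-08
Weight by the priors:
  π_1·L_1 = 0.65 × 0.000276757 = 0.000179892
  π_2·L_2 = 0.08 × 0.000102385 = 8.19079e-06
  π_3·L_3 = 0.20 × 0.00190119 = 0.000380238
  π_4·L_4 = 0.07 × 2.14723e-08 = 1.50306e-09
Normaliser: 0.000179892 + 8.19079e-06 + 0.000380238 + 1.50306e-09 = 0.000568323
Responsibility of Class 3: 0.000380238 / 0.000568323 ≈ 0.669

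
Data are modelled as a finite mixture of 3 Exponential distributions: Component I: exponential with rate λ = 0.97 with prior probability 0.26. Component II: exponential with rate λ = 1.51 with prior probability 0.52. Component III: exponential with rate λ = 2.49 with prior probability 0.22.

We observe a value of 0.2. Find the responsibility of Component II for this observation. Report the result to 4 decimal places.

By Bayes' theorem, P(k | x) = π_k f_k(x) / Σ_j π_j f_j(x).
Exponential densities:
  p_I = 0.97·e^(−0.97·0.2) = 0.97·e^(−0.1940) = 0.798948
  p_II = 1.51·e^(−1.51·0.2) = 1.51·e^(−0.3020) = 1.1164
  p_III = 2.49·e^(−2.49·0.2) = 2.49·e^(−0.4980) = 1.51328
Unnormalised posteriors:
  π_I·p_I = 0.26 × 0.798948 = 0.207727
  π_II·p_II = 0.52 × 1.1164 = 0.580528
  π_III·p_III = 0.22 × 1.51328 = 0.332923
Marginal: 0.207727 + 0.580528 + 0.332923 = 1.12118
Responsibility of Component II: 0.580528 / 1.12118 ≈ 0.5178

0.5178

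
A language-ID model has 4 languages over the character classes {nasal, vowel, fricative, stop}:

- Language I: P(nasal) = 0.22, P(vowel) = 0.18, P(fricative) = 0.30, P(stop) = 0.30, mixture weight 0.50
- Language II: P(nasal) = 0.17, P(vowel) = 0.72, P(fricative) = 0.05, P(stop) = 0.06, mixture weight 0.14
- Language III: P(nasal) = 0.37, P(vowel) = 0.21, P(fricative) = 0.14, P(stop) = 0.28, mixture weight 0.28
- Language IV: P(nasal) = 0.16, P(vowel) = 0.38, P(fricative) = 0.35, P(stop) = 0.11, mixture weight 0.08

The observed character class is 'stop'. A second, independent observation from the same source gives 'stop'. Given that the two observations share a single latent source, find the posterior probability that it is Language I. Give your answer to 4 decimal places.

Posterior ∝ prior × likelihood, so P(k | x) ∝ P(Z=k) f_k(x); normalise over all components.
Since both observations come from the same component, the likelihood for component k is f_k(x₁)·f_k(x₂).
  L_I = [P(stop | comp) = 0.30] × [0.3] = 0.09
  L_II = [P(stop | comp) = 0.06] × [0.06] = 0.0036
  L_III = [P(stop | comp) = 0.28] × [0.28] = 0.0784
  L_IV = [P(stop | comp) = 0.11] × [0.11] = 0.0121
Multiply by the mixture weights:
  P(Z=I)·L_I = 0.50 × 0.09 = 0.045
  P(Z=II)·L_II = 0.14 × 0.0036 = 0.000504
  P(Z=III)·L_III = 0.28 × 0.0784 = 0.021952
  P(Z=IV)·L_IV = 0.08 × 0.0121 = 0.000968
Marginal: 0.045 + 0.000504 + 0.021952 + 0.000968 = 0.068424
P(Language I | x) ≈ 0.6577

0.6577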